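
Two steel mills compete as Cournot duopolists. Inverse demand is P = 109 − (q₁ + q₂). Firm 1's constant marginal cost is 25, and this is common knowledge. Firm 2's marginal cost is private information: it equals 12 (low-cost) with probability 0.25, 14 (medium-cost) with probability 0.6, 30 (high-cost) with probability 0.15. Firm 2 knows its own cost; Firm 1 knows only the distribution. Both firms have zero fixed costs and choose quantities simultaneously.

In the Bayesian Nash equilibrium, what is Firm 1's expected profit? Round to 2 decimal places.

Type-c best response for Firm 2: q₂(c) = (109 − c)/2 − q₁/2.
Firm 1 maximizes expected profit; its first-order condition is 109 − 2q₁ − E[q₂] − 25 = 0.
Substituting E[q₂] and solving: E[c₂] = 15.9, so q₁ = (109 − 2·25 + 15.9)/3 = 24.9667.
E[P] = 109 − (q₁ + E[q₂]) = 49.9667; Firm 1's expected profit = (E[P] − 25)·q₁ = (49.9667 − 25)·24.9667 = 623.334.

623.33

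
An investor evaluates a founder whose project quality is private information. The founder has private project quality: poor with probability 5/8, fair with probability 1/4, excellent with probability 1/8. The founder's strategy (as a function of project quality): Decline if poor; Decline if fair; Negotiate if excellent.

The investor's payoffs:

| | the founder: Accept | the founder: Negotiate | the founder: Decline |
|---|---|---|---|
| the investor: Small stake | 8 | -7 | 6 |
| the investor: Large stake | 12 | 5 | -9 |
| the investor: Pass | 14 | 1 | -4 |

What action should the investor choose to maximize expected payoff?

Small stake

E[Small stake] = 5/8·(6) + 1/4·(6) + 1/8·(-7) = 35/8
E[Large stake] = 5/8·(-9) + 1/4·(-9) + 1/8·(5) = -29/4
E[Pass] = 5/8·(-4) + 1/4·(-4) + 1/8·(1) = -27/8
Best response: Small stake (35/8 is the largest).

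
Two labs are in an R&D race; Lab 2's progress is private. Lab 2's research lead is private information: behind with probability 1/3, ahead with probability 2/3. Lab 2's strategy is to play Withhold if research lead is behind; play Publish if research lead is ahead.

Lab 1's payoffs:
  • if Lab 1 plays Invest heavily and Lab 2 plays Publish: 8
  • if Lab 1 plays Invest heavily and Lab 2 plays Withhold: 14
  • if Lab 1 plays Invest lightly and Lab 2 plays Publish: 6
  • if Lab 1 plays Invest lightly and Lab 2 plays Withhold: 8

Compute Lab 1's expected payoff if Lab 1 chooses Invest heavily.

Take the expectation over Lab 2's research lead, weighting each type's action by its prior probability.
E[Invest heavily] = 1/3·14 + 2/3·8 = 14/3 + 16/3 = 10

10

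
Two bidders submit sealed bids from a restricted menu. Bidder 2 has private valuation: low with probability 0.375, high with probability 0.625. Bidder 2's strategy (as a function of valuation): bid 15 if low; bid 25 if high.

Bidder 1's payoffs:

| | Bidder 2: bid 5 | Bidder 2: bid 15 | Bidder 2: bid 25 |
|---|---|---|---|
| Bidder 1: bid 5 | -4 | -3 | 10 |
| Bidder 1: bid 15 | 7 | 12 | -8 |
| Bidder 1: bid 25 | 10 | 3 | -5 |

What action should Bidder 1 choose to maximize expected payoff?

E[bid 5] = 0.375·(-3) + 0.625·(10) = 5.125
E[bid 15] = 0.375·(12) + 0.625·(-8) = -0.5
E[bid 25] = 0.375·(3) + 0.625·(-5) = -2
Best response: bid 5 (5.125 is the largest).

bid 5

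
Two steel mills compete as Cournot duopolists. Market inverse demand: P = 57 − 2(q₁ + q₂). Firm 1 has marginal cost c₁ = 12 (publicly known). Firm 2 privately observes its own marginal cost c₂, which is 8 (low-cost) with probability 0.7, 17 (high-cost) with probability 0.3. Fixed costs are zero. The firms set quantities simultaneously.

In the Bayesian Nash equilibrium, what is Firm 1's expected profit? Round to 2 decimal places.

Firm 2 with cost c maximizes (57 − 2(q₁+q₂) − c)·q₂, giving q₂(c) = (57 − c − 2q₁)/4.
E[c₂] = 0.7·8 + 0.3·17 = 10.7
Firm 1's FOC against E[q₂] yields q₁ = (57 − 2·12 + E[c₂])/6 = (57 − 24 + 10.7)/6 = 7.28333.
E[P] = 57 − 2·(q₁ + E[q₂]) = 26.5667; Firm 1's expected profit = (E[P] − 12)·q₁ = (26.5667 − 12)·7.28333 = 106.094.

106.09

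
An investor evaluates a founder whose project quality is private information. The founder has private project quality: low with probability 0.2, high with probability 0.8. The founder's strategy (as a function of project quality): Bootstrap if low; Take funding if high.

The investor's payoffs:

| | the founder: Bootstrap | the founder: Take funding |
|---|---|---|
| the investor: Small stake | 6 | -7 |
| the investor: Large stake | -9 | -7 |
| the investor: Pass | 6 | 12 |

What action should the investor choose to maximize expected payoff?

Compute the investor's expected payoff for each action, taking the expectation over the founder's type.
E[Small stake] = 0.2·(6) + 0.8·(-7) = -4.4
E[Large stake] = 0.2·(-9) + 0.8·(-7) = -7.4
E[Pass] = 0.2·(6) + 0.8·(12) = 10.8
Best response: Pass (10.8 is the largest).

Pass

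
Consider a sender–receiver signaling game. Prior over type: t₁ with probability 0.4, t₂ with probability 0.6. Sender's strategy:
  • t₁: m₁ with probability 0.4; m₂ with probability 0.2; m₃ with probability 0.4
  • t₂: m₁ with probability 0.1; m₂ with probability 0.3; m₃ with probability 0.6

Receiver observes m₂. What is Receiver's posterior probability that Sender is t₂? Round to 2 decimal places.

P(m₂) = 0.4·0.2 + 0.6·0.3 = 0.26
P(t₂ | m₂) = (0.6·0.3) / 0.26 = 0.18 / 0.26 = 0.692308

0.69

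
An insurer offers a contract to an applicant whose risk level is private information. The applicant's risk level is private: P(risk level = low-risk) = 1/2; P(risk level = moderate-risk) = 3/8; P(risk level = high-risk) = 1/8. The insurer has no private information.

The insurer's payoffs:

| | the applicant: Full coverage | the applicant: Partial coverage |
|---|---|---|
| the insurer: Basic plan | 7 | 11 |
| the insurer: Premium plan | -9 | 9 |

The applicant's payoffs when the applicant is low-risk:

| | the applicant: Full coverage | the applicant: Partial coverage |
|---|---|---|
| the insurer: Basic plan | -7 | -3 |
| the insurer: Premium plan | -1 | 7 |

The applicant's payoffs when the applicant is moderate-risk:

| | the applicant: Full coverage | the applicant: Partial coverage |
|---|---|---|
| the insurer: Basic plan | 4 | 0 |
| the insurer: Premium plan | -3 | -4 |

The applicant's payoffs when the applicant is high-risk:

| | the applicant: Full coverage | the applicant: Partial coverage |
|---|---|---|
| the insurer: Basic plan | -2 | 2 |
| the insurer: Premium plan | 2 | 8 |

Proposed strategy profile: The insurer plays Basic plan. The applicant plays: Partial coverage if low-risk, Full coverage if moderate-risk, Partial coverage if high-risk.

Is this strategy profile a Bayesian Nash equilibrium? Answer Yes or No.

The insurer plays Basic plan: E[Basic plan] = 1/2·(11) + 3/8·(7) + 1/8·(11) = 19/2; E[Premium plan] = 9/4. Best-responding. ✓
The applicant (risk level low-risk), facing Basic plan: Full coverage gives -7, Partial coverage gives -3. Proposed Partial coverage is best. ✓
The applicant (risk level moderate-risk), facing Basic plan: Full coverage gives 4, Partial coverage gives 0. Proposed Full coverage is best. ✓
The applicant (risk level high-risk), facing Basic plan: Full coverage gives -2, Partial coverage gives 2. Proposed Partial coverage is best. ✓

Yes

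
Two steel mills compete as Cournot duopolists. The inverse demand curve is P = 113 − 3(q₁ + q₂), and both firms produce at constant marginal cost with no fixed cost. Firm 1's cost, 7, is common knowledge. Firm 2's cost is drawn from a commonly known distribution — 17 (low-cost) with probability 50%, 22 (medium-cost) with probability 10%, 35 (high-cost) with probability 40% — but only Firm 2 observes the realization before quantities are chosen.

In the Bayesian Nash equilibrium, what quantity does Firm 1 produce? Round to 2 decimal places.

13.74

Type-c best response for Firm 2: q₂(c) = (113 − c)/6 − q₁/2.
Firm 1 maximizes expected profit; its first-order condition is 113 − 6q₁ − 3E[q₂] − 7 = 0.
Substituting E[q₂] and solving: E[c₂] = 24.7, so q₁ = (113 − 2·7 + 24.7)/9 = 13.7444.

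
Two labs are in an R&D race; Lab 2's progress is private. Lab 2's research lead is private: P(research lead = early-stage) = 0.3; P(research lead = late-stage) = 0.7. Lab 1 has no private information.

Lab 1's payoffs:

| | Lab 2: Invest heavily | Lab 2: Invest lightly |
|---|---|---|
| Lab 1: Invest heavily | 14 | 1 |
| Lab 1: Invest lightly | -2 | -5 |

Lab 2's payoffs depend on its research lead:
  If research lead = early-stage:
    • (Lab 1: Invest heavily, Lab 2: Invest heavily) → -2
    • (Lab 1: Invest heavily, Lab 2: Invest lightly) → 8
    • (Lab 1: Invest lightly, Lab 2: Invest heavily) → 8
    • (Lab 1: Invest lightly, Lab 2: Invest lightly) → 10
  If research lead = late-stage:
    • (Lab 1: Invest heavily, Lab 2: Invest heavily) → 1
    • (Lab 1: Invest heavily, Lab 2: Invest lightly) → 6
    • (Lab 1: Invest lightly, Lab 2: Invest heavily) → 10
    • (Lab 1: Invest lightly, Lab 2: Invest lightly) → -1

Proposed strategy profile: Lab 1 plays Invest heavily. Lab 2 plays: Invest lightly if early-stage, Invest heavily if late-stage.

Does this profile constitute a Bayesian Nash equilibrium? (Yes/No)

A profile is a BNE iff every type of every player is best-responding given beliefs about the other side.
Lab 1 plays Invest heavily: E[Invest heavily] = 0.3·(1) + 0.7·(14) = 10.1; E[Invest lightly] = -2.9. Best-responding. ✓
Lab 2 (research lead early-stage), facing Invest heavily: Invest heavily gives -2, Invest lightly gives 8. Proposed Invest lightly is best. ✓
Lab 2 (research lead late-stage), facing Invest heavily: Invest heavily gives 1, Invest lightly gives 6. Proposed Invest heavily is not best — profitable deviation exists. ✗

No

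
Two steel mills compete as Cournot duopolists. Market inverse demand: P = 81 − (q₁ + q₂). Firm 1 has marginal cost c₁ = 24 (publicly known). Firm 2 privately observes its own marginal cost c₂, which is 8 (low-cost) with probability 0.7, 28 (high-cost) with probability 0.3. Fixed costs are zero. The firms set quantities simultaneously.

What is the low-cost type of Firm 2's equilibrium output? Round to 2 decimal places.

Type-c best response for Firm 2: q₂(c) = (81 − c)/2 − q₁/2.
Firm 1 maximizes expected profit; its first-order condition is 81 − 2q₁ − E[q₂] − 24 = 0.
Substituting E[q₂] and solving: E[c₂] = 14, so q₁ = (81 − 2·24 + 14)/3 = 15.6667.
q₂(low-cost) = (81 − 8 − 15.6667)/2 = 28.6667.

28.67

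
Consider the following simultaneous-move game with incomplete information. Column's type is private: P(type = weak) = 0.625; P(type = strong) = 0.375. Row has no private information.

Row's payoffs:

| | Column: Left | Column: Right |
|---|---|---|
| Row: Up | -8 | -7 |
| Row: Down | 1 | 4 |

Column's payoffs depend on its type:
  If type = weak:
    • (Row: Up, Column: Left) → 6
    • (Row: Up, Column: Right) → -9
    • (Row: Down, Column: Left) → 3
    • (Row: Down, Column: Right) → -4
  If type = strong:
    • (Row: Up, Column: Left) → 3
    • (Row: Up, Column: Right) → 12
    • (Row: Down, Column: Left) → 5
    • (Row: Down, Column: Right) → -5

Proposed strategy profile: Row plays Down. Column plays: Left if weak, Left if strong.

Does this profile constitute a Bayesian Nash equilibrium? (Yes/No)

Yes

A profile is a BNE iff every type of every player is best-responding given beliefs about the other side.
Row plays Down: E[Down] = 0.625·(1) + 0.375·(1) = 1; E[Up] = -8. Best-responding. ✓
Column (type weak), facing Down: Left gives 3, Right gives -4. Proposed Left is best. ✓
Column (type strong), facing Down: Left gives 5, Right gives -5. Proposed Left is best. ✓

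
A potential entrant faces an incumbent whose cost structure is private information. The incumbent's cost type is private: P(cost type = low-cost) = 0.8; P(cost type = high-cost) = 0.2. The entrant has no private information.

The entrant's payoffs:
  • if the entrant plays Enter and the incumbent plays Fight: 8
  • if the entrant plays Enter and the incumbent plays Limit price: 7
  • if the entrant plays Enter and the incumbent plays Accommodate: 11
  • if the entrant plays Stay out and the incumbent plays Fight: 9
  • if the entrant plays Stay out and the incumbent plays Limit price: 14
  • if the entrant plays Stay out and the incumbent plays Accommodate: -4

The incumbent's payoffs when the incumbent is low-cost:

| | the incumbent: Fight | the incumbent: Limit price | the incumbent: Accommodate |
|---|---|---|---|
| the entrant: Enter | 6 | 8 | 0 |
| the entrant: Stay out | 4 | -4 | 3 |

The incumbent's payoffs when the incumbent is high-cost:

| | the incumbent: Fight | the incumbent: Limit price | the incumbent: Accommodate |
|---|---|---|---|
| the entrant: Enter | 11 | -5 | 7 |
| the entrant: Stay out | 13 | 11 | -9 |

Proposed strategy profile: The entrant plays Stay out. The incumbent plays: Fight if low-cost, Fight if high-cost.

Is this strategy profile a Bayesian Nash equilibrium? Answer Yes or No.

A profile is a BNE iff every type of every player is best-responding given beliefs about the other side.
The entrant plays Stay out: E[Stay out] = 0.8·(9) + 0.2·(9) = 9; E[Enter] = 8. Best-responding. ✓
The incumbent (cost type low-cost), facing Stay out: Fight gives 4, Limit price gives -4, Accommodate gives 3. Proposed Fight is best. ✓
The incumbent (cost type high-cost), facing Stay out: Fight gives 13, Limit price gives 11, Accommodate gives -9. Proposed Fight is best. ✓

Yes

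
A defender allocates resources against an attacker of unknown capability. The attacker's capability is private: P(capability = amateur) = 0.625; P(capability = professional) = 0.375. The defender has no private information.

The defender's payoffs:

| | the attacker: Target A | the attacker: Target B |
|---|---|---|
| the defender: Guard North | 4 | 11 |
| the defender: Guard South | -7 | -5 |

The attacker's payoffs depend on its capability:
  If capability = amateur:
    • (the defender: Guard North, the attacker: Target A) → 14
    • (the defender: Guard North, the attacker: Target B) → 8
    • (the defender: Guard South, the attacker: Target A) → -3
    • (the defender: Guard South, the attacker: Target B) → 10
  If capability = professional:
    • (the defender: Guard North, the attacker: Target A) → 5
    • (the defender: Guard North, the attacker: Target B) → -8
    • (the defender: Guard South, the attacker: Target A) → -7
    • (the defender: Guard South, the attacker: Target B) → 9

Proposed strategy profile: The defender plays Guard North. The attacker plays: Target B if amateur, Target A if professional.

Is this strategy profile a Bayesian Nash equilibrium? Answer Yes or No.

No

A profile is a BNE iff every type of every player is best-responding given beliefs about the other side.
The defender plays Guard North: E[Guard North] = 0.625·(11) + 0.375·(4) = 8.375; E[Guard South] = -5.75. Best-responding. ✓
The attacker (capability amateur), facing Guard North: Target A gives 14, Target B gives 8. Proposed Target B is not best — profitable deviation exists. ✗
The attacker (capability professional), facing Guard North: Target A gives 5, Target B gives -8. Proposed Target A is best. ✓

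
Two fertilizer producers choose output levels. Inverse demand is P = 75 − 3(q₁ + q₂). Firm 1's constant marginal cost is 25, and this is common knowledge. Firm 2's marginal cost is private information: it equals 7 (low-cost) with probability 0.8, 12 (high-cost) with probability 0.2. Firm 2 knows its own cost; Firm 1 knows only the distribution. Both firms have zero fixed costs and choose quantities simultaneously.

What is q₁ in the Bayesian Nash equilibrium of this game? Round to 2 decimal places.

3.67

Firm 2 with cost c maximizes (75 − 3(q₁+q₂) − c)·q₂, giving q₂(c) = (75 − c − 3q₁)/6.
E[c₂] = 0.8·7 + 0.2·12 = 8
Firm 1's FOC against E[q₂] yields q₁ = (75 − 2·25 + E[c₂])/9 = (75 − 50 + 8)/9 = 3.66667.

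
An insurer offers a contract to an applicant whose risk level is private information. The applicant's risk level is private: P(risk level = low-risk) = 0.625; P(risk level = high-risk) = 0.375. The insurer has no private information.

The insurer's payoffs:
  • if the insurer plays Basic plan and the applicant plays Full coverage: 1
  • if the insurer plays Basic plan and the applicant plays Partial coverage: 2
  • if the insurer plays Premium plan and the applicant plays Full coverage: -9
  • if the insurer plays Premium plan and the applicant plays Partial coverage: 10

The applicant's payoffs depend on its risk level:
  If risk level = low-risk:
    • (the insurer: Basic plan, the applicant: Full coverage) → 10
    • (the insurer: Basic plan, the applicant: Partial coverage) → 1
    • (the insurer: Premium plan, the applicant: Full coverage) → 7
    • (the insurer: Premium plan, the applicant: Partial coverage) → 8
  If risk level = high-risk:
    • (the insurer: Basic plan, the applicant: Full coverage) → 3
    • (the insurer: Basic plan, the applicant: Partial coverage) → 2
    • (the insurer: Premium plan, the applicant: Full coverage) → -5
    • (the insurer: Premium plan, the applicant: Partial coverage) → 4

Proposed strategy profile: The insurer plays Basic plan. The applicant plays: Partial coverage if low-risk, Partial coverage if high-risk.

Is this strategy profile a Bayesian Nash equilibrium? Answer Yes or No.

No

The insurer plays Basic plan: E[Basic plan] = 0.625·(2) + 0.375·(2) = 2; E[Premium plan] = 10. Not best-responding. ✗
The applicant (risk level low-risk), facing Basic plan: Full coverage gives 10, Partial coverage gives 1. Proposed Partial coverage is not best — profitable deviation exists. ✗
The applicant (risk level high-risk), facing Basic plan: Full coverage gives 3, Partial coverage gives 2. Proposed Partial coverage is not best — profitable deviation exists. ✗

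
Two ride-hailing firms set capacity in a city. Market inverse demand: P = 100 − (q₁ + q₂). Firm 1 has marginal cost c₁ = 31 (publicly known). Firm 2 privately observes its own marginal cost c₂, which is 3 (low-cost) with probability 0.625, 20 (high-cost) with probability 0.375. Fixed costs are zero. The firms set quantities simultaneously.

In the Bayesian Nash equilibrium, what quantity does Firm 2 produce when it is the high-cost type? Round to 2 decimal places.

Each type of Firm 2 best-responds to q₁; Firm 1 best-responds to the expected q₂ over Firm 2's types.
Firm 2 with cost c maximizes (100 − (q₁+q₂) − c)·q₂, giving q₂(c) = (100 − c − q₁)/2.
E[c₂] = 0.625·3 + 0.375·20 = 9.375
Firm 1's FOC against E[q₂] yields q₁ = (100 − 2·31 + E[c₂])/3 = (100 − 62 + 9.375)/3 = 15.7917.
q₂(high-cost) = (100 − 20 − 15.7917)/2 = 32.1042.

32.10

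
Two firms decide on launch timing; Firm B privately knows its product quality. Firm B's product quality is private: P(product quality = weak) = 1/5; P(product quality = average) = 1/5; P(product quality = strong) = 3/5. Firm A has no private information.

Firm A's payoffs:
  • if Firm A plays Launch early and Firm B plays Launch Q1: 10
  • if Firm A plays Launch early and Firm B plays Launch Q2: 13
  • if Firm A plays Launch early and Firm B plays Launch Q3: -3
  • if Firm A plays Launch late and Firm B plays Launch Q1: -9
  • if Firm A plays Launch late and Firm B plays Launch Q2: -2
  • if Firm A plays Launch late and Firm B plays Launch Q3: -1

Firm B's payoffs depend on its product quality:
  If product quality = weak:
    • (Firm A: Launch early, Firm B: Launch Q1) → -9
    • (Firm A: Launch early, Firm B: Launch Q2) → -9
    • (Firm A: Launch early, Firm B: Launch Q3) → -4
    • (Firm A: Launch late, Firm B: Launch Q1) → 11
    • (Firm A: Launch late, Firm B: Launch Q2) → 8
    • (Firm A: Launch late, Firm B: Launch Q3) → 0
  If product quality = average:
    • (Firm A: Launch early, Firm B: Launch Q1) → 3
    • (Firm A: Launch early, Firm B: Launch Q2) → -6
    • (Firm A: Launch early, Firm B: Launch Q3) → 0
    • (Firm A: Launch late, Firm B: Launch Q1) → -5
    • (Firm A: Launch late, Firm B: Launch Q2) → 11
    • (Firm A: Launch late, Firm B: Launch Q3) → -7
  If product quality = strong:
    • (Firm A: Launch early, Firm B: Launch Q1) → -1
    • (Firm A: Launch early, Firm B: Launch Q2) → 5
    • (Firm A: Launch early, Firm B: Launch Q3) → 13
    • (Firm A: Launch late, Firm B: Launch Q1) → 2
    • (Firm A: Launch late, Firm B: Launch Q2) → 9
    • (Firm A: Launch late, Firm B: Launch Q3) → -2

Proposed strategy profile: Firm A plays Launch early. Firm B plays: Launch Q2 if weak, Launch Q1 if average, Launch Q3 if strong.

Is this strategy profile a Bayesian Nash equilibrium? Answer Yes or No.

A profile is a BNE iff every type of every player is best-responding given beliefs about the other side.
Firm A plays Launch early: E[Launch early] = 1/5·(13) + 1/5·(10) + 3/5·(-3) = 14/5; E[Launch late] = -14/5. Best-responding. ✓
Firm B (product quality weak), facing Launch early: Launch Q1 gives -9, Launch Q2 gives -9, Launch Q3 gives -4. Proposed Launch Q2 is not best — profitable deviation exists. ✗
Firm B (product quality average), facing Launch early: Launch Q1 gives 3, Launch Q2 gives -6, Launch Q3 gives 0. Proposed Launch Q1 is best. ✓
Firm B (product quality strong), facing Launch early: Launch Q1 gives -1, Launch Q2 gives 5, Launch Q3 gives 13. Proposed Launch Q3 is best. ✓

No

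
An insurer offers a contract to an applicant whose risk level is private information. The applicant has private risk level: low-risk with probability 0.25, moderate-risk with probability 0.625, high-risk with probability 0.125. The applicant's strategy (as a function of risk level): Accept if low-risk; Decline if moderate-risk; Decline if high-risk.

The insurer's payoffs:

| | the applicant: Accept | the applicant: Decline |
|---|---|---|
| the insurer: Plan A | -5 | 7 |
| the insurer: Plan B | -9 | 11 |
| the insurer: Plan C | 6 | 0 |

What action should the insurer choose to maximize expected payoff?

Plan B

Compute the insurer's expected payoff for each action, taking the expectation over the applicant's type.
E[Plan A] = 0.25·(-5) + 0.625·(7) + 0.125·(7) = 4
E[Plan B] = 0.25·(-9) + 0.625·(11) + 0.125·(11) = 6
E[Plan C] = 0.25·(6) + 0.625·(0) + 0.125·(0) = 1.5
Best response: Plan B (6 is the largest).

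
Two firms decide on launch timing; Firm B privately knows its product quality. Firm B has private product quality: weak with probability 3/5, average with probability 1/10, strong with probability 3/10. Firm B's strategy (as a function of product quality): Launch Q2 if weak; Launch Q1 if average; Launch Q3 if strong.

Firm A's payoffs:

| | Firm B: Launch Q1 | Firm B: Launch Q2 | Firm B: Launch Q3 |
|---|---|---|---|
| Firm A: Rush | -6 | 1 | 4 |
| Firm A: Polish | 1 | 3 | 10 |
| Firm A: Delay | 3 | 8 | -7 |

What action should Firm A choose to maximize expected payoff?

Compute Firm A's expected payoff for each action, taking the expectation over Firm B's type.
E[Rush] = 3/5·(1) + 1/10·(-6) + 3/10·(4) = 6/5
E[Polish] = 3/5·(3) + 1/10·(1) + 3/10·(10) = 49/10
E[Delay] = 3/5·(8) + 1/10·(3) + 3/10·(-7) = 3
Best response: Polish (49/10 is the largest).

Polish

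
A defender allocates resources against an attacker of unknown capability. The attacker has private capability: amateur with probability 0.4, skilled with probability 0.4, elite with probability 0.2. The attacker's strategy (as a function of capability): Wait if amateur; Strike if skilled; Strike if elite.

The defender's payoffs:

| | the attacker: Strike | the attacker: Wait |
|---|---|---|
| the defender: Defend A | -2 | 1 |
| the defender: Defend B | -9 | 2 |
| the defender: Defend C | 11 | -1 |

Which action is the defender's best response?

Defend C

Compute the defender's expected payoff for each action, taking the expectation over the attacker's type.
E[Defend A] = 0.4·(1) + 0.4·(-2) + 0.2·(-2) = -0.8
E[Defend B] = 0.4·(2) + 0.4·(-9) + 0.2·(-9) = -4.6
E[Defend C] = 0.4·(-1) + 0.4·(11) + 0.2·(11) = 6.2
Best response: Defend C (6.2 is the largest).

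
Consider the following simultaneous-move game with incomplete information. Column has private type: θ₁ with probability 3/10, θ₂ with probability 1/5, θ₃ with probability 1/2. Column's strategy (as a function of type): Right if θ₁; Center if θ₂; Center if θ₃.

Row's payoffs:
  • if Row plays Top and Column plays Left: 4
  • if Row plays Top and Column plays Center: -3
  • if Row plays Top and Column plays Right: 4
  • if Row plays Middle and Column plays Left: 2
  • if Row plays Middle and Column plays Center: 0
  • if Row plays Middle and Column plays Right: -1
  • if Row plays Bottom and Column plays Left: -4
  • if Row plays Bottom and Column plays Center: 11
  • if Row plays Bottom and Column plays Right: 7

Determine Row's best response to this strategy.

Bottom

Compute Row's expected payoff for each action, taking the expectation over Column's type.
E[Top] = 3/10·(4) + 1/5·(-3) + 1/2·(-3) = -9/10
E[Middle] = 3/10·(-1) + 1/5·(0) + 1/2·(0) = -3/10
E[Bottom] = 3/10·(7) + 1/5·(11) + 1/2·(11) = 49/5
Best response: Bottom (49/5 is the largest).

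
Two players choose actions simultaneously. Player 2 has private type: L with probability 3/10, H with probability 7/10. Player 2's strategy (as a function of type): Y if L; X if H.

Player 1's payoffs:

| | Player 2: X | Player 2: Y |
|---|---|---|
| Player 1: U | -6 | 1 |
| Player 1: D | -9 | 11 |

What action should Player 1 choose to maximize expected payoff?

D

E[U] = 3/10·(1) + 7/10·(-6) = -39/10
E[D] = 3/10·(11) + 7/10·(-9) = -3
Best response: D (-3 is the largest).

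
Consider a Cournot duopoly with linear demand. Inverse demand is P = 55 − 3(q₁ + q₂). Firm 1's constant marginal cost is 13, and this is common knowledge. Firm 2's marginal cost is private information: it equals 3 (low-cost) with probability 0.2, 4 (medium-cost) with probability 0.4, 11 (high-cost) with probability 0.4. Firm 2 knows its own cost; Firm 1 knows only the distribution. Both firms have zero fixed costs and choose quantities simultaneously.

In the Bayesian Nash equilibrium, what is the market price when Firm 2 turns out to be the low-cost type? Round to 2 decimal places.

Firm 2 with cost c maximizes (55 − 3(q₁+q₂) − c)·q₂, giving q₂(c) = (55 − c − 3q₁)/6.
E[c₂] = 0.2·3 + 0.4·4 + 0.4·11 = 6.6
Firm 1's FOC against E[q₂] yields q₁ = (55 − 2·13 + E[c₂])/9 = (55 − 26 + 6.6)/9 = 3.95556.
q₂(low-cost) = 6.68889, so P = 55 − 3·(3.95556 + 6.68889) = 23.0667.

23.07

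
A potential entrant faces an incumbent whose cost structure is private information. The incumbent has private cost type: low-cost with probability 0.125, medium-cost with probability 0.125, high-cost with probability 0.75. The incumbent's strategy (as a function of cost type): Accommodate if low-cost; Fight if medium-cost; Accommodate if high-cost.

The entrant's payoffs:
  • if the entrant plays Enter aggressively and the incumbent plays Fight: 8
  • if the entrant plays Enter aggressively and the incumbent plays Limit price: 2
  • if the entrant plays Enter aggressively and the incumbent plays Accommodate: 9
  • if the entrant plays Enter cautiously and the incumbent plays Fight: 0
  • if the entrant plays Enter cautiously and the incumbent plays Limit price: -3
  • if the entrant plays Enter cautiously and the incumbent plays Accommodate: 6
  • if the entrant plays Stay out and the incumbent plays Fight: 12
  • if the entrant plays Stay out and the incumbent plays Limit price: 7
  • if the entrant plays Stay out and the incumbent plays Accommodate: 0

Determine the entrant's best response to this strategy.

E[Enter aggressively] = 0.125·(9) + 0.125·(8) + 0.75·(9) = 8.875
E[Enter cautiously] = 0.125·(6) + 0.125·(0) + 0.75·(6) = 5.25
E[Stay out] = 0.125·(0) + 0.125·(12) + 0.75·(0) = 1.5
Best response: Enter aggressively (8.875 is the largest).

Enter aggressively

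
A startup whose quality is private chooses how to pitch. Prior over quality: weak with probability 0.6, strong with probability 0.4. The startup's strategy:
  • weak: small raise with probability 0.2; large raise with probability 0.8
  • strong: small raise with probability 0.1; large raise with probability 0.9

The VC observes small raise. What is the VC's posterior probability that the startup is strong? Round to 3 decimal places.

0.250

P(small raise) = 0.6·0.2 + 0.4·0.1 = 0.16
P(strong | small raise) = (0.4·0.1) / 0.16 = 0.04 / 0.16 = 0.25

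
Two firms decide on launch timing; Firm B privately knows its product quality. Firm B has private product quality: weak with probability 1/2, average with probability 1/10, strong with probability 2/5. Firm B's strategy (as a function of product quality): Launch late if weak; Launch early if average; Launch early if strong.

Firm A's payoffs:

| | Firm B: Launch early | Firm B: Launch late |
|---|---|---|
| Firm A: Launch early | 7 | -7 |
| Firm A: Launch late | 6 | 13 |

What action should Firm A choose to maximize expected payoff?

Launch late

Compute Firm A's expected payoff for each action, taking the expectation over Firm B's type.
E[Launch early] = 1/2·(-7) + 1/10·(7) + 2/5·(7) = 0
E[Launch late] = 1/2·(13) + 1/10·(6) + 2/5·(6) = 19/2
Best response: Launch late (19/2 is the largest).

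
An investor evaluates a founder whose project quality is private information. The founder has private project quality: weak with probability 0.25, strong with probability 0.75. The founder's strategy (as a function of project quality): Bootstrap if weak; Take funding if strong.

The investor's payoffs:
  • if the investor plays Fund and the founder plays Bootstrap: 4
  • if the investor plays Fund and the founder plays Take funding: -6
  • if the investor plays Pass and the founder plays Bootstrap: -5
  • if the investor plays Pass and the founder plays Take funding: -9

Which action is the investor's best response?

E[Fund] = 0.25·(4) + 0.75·(-6) = -3.5
E[Pass] = 0.25·(-5) + 0.75·(-9) = -8
Best response: Fund (-3.5 is the largest).

Fund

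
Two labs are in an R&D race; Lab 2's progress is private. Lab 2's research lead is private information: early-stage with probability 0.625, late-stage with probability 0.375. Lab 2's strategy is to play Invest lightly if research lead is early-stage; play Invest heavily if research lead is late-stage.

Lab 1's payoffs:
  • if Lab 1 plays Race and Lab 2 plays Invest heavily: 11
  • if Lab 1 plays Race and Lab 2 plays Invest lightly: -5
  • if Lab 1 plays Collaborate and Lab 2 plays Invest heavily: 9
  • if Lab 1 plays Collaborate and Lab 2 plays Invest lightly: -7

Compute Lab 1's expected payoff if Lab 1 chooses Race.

1

Take the expectation over Lab 2's research lead, weighting each type's action by its prior probability.
E[Race] = 0.625·(-5) + 0.375·11 = (-3.125) + 4.125 = 1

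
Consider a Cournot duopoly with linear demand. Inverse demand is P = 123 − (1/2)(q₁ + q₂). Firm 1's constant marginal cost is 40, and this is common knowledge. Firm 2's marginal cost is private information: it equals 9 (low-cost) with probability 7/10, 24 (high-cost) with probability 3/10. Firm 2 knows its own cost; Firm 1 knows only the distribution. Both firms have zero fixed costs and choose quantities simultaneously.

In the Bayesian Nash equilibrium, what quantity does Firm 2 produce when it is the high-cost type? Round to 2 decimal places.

Type-c best response for Firm 2: q₂(c) = (123 − c) − q₁/2.
Firm 1 maximizes expected profit; its first-order condition is 123 − q₁ − (1/2)E[q₂] − 40 = 0.
Substituting E[q₂] and solving: E[c₂] = 13.5, so q₁ = (123 − 2·40 + 13.5)/(3/2) = 37.6667.
q₂(high-cost) = (123 − 24 − (1/2)·37.6667) = 80.1667.

80.17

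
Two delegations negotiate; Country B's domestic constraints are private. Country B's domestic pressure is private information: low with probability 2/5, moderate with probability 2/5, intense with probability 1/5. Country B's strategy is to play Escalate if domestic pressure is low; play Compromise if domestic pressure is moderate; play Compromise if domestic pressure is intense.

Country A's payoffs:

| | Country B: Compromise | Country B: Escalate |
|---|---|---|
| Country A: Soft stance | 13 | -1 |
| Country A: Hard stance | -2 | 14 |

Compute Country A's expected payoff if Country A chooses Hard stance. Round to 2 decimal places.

E[Hard stance] = 2/5·14 + 2/5·(-2) + 1/5·(-2) = 28/5 + (-4/5) + (-2/5) = 22/5

4.40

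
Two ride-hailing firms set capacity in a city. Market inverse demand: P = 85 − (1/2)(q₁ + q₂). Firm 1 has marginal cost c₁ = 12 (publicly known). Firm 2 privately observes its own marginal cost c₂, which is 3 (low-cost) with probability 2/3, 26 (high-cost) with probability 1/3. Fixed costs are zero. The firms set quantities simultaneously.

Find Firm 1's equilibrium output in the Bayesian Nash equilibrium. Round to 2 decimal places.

47.78

Type-c best response for Firm 2: q₂(c) = (85 − c) − q₁/2.
Firm 1 maximizes expected profit; its first-order condition is 85 − q₁ − (1/2)E[q₂] − 12 = 0.
Substituting E[q₂] and solving: E[c₂] = 10.6667, so q₁ = (85 − 2·12 + 10.6667)/(3/2) = 47.7778.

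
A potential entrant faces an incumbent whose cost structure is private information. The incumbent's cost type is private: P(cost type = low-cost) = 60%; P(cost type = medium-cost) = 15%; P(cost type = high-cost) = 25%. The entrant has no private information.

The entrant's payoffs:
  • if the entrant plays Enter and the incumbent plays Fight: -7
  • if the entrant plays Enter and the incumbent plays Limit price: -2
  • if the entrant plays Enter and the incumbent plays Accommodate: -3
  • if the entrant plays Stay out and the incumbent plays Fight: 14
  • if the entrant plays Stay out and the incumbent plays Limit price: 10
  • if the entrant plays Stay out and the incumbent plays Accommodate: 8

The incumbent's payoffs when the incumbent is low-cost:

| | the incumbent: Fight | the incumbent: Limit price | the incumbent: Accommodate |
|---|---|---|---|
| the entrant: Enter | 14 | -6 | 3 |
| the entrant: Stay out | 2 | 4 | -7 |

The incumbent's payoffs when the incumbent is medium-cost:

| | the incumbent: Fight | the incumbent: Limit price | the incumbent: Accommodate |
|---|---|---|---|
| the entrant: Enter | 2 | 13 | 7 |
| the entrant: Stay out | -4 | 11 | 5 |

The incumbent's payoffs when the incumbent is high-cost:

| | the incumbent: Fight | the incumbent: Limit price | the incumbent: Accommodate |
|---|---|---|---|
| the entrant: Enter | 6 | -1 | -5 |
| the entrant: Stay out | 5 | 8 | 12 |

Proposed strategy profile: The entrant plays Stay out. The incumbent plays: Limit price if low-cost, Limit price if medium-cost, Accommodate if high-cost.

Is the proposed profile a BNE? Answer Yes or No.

The entrant plays Stay out: E[Stay out] = 0.6·(10) + 0.15·(10) + 0.25·(8) = 9.5; E[Enter] = -2.25. Best-responding. ✓
The incumbent (cost type low-cost), facing Stay out: Fight gives 2, Limit price gives 4, Accommodate gives -7. Proposed Limit price is best. ✓
The incumbent (cost type medium-cost), facing Stay out: Fight gives -4, Limit price gives 11, Accommodate gives 5. Proposed Limit price is best. ✓
The incumbent (cost type high-cost), facing Stay out: Fight gives 5, Limit price gives 8, Accommodate gives 12. Proposed Accommodate is best. ✓

Yes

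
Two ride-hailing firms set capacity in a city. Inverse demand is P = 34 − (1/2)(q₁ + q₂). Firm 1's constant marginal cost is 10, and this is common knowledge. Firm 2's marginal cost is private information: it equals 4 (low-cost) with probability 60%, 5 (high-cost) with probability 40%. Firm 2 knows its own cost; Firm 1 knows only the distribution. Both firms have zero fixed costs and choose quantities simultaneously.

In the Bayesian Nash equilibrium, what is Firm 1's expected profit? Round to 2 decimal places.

75.24

Each type of Firm 2 best-responds to q₁; Firm 1 best-responds to the expected q₂ over Firm 2's types.
Firm 2 with cost c maximizes (34 − (1/2)(q₁+q₂) − c)·q₂, giving q₂(c) = (34 − c − (1/2)q₁).
E[c₂] = 0.6·4 + 0.4·5 = 4.4
Firm 1's FOC against E[q₂] yields q₁ = (34 − 2·10 + E[c₂])/(3/2) = (34 − 20 + 4.4)/(3/2) = 12.2667.
E[P] = 34 − (1/2)·(q₁ + E[q₂]) = 16.1333; Firm 1's expected profit = (E[P] − 10)·q₁ = (16.1333 − 10)·12.2667 = 75.2356.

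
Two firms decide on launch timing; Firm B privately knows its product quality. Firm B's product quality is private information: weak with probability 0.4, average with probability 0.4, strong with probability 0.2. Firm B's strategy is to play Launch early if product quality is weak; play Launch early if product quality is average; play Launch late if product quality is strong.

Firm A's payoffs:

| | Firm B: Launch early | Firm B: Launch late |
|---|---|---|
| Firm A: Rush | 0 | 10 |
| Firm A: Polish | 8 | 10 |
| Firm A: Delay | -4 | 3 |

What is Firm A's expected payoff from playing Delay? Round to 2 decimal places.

-2.60

E[Delay] = 0.4·(-4) + 0.4·(-4) + 0.2·3 = (-1.6) + (-1.6) + 0.6 = -2.6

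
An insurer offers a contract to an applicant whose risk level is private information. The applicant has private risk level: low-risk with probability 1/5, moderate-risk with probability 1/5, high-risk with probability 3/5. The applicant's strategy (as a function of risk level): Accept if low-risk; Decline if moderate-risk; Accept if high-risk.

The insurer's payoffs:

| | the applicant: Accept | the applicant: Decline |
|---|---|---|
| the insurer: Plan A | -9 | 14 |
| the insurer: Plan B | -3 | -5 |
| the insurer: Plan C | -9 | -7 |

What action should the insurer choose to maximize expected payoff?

E[Plan A] = 1/5·(-9) + 1/5·(14) + 3/5·(-9) = -22/5
E[Plan B] = 1/5·(-3) + 1/5·(-5) + 3/5·(-3) = -17/5
E[Plan C] = 1/5·(-9) + 1/5·(-7) + 3/5·(-9) = -43/5
Best response: Plan B (-17/5 is the largest).

Plan B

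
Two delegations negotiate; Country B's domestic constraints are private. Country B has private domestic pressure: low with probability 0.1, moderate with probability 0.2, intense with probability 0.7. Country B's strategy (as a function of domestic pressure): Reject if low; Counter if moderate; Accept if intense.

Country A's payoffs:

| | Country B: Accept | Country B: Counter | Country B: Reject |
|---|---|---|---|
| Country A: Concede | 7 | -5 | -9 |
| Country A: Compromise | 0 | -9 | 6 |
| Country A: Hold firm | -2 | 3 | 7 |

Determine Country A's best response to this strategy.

Concede

E[Concede] = 0.1·(-9) + 0.2·(-5) + 0.7·(7) = 3
E[Compromise] = 0.1·(6) + 0.2·(-9) + 0.7·(0) = -1.2
E[Hold firm] = 0.1·(7) + 0.2·(3) + 0.7·(-2) = -0.1
Best response: Concede (3 is the largest).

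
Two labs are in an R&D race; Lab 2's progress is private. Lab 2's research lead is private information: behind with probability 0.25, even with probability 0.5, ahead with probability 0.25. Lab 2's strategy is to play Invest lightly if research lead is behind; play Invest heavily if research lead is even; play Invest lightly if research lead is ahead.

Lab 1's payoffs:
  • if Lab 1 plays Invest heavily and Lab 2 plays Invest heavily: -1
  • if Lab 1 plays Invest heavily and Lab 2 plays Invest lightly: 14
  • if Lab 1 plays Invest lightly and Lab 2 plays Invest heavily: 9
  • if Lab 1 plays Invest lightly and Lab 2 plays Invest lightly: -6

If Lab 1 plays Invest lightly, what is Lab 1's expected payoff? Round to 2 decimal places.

1.50

Take the expectation over Lab 2's research lead, weighting each type's action by its prior probability.
E[Invest lightly] = 0.25·(-6) + 0.5·9 + 0.25·(-6) = (-1.5) + 4.5 + (-1.5) = 1.5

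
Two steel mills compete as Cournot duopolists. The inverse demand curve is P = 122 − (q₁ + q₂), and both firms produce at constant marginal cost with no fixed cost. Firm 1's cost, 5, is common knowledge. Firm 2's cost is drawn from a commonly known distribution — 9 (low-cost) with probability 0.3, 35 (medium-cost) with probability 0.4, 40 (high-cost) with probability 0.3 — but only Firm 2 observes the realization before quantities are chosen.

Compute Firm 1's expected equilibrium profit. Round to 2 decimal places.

Type-c best response for Firm 2: q₂(c) = (122 − c)/2 − q₁/2.
Firm 1 maximizes expected profit; its first-order condition is 122 − 2q₁ − E[q₂] − 5 = 0.
Substituting E[q₂] and solving: E[c₂] = 28.7, so q₁ = (122 − 2·5 + 28.7)/3 = 46.9.
E[P] = 122 − (q₁ + E[q₂]) = 51.9; Firm 1's expected profit = (E[P] − 5)·q₁ = (51.9 − 5)·46.9 = 2199.61.

2199.61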